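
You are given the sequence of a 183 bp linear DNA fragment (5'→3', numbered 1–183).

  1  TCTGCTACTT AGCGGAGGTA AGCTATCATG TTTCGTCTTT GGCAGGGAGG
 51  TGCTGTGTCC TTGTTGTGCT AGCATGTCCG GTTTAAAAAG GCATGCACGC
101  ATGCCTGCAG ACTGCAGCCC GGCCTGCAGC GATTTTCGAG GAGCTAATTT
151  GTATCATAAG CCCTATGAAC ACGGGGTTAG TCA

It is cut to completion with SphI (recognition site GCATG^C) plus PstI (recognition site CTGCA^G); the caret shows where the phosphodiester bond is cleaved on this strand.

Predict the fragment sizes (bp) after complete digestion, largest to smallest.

95, 55, 12, 8, 7, 6 bp

SphI sites (GCATGC) start at positions 91, 99.
SphI cuts after base 5 of each site (before the last base), so after positions 95, 103.
PstI sites (CTGCAG) start at positions 105, 112, 124.
PstI cuts after base 5 of each site (before the last base), so after positions 109, 116, 128.
Combined cut positions: 95, 103, 109, 116, 128.
Linear molecule, 5 cuts → 6 fragments:
  1–95 → 95 bp
  96–103 → 8 bp
  104–109 → 6 bp
  110–116 → 7 bp
  117–128 → 12 bp
  129–183 → 55 bp
Sorted largest to smallest: 95, 55, 12, 8, 7, 6 bp.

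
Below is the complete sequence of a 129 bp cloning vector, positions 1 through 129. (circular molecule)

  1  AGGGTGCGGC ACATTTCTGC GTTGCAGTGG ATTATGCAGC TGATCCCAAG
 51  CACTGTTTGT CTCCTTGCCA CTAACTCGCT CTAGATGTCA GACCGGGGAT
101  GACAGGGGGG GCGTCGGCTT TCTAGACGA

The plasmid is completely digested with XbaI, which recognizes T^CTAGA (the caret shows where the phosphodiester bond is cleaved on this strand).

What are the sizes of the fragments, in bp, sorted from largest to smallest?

XbaI sites (TCTAGA) start at positions 80, 121.
XbaI cuts after the first base of each site, so after positions 80, 121.
Circular molecule, 2 cuts → 2 fragments:
  81–121 → 41 bp
  122–129 then 1–80 → 8 + 80 = 88 bp
Sorted largest to smallest: 88, 41 bp.

88, 41 bp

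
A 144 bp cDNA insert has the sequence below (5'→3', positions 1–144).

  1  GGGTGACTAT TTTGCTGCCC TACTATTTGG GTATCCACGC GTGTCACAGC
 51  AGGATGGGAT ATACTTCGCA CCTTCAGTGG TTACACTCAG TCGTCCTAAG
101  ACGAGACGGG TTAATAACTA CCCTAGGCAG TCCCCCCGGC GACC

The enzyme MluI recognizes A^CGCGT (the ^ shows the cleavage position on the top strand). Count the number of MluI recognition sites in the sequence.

1

ACGCGT occurs starting at position 37.
MluI cuts at 1 site.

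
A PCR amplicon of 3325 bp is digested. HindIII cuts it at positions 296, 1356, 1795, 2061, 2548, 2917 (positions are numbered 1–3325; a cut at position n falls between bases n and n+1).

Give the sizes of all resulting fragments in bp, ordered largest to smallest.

1060, 487, 439, 408, 369, 296, 266 bp

Linear molecule, 6 cuts → 7 fragments:
  296 − 0 = 296 bp
  1356 − 296 = 1060 bp
  1795 − 1356 = 439 bp
  2061 − 1795 = 266 bp
  2548 − 2061 = 487 bp
  2917 − 2548 = 369 bp
  3325 − 2917 = 408 bp
Sorted largest to smallest: 1060, 487, 439, 408, 369, 296, 266 bp.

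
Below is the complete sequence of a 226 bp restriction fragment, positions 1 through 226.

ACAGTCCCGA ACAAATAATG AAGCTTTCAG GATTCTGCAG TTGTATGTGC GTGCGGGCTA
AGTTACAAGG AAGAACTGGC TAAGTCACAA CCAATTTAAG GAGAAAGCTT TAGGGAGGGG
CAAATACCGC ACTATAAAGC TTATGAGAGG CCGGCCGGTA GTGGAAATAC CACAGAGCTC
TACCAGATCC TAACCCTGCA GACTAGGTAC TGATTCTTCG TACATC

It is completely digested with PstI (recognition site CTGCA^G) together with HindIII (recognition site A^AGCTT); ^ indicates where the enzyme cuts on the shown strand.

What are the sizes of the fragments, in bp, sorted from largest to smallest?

PstI sites (CTGCAG) start at positions 35, 196.
PstI cuts after base 5 of each site (before the last base), so after positions 39, 200.
HindIII sites (AAGCTT) start at positions 21, 105, 137.
HindIII cuts after the first base of each site, so after positions 21, 105, 137.
Combined cut positions: 21, 39, 105, 137, 200.
Linear molecule, 5 cuts → 6 fragments:
  1–21 → 21 bp
  22–39 → 18 bp
  40–105 → 66 bp
  106–137 → 32 bp
  138–200 → 63 bp
  201–226 → 26 bp
Sorted largest to smallest: 66, 63, 32, 26, 21, 18 bp.

66, 63, 32, 26, 21, 18 bp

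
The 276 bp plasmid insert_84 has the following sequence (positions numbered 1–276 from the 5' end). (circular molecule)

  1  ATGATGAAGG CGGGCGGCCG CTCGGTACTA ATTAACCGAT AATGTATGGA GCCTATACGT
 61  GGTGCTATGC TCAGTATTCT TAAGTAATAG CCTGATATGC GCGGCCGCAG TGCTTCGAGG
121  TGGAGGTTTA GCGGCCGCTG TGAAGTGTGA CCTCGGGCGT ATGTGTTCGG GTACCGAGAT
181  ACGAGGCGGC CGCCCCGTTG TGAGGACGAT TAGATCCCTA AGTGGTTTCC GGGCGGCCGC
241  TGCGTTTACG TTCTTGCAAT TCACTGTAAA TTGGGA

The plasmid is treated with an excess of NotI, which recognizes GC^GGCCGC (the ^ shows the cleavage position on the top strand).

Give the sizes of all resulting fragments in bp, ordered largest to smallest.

NotI sites (GCGGCCGC) start at positions 14, 101, 131, 186, 233.
NotI cuts after base 2 of each site, so after positions 15, 102, 132, 187, 234.
Circular molecule, 5 cuts → 5 fragments:
  16–102 → 87 bp
  103–132 → 30 bp
  133–187 → 55 bp
  188–234 → 47 bp
  235–276 then 1–15 → 42 + 15 = 57 bp
Sorted largest to smallest: 87, 57, 55, 47, 30 bp.

87, 57, 55, 47, 30 bp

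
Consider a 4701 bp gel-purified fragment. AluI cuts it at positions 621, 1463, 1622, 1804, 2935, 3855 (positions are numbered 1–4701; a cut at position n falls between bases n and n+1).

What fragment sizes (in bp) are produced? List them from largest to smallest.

1131, 920, 846, 842, 621, 182, 159 bp

Linear molecule, 6 cuts → 7 fragments:
  621 − 0 = 621 bp
  1463 − 621 = 842 bp
  1622 − 1463 = 159 bp
  1804 − 1622 = 182 bp
  2935 − 1804 = 1131 bp
  3855 − 2935 = 920 bp
  4701 − 3855 = 846 bp
Sorted largest to smallest: 1131, 920, 846, 842, 621, 182, 159 bp.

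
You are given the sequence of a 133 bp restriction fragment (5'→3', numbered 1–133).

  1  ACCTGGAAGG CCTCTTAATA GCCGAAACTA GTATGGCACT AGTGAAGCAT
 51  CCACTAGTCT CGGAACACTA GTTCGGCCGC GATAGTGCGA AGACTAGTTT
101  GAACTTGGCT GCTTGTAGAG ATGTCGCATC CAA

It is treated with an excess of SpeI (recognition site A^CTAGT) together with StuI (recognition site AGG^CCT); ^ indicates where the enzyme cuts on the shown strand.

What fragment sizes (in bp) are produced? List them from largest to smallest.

40, 26, 17, 15, 14, 11, 10 bp

SpeI sites (ACTAGT) start at positions 27, 38, 53, 67, 93.
SpeI cuts after the first base of each site, so after positions 27, 38, 53, 67, 93.
The StuI site (AGGCCT) starts at position 8.
StuI cuts after base 3 of each site, so after position 10.
Combined cut positions: 10, 27, 38, 53, 67, 93.
Linear molecule, 6 cuts → 7 fragments:
  1–10 → 10 bp
  11–27 → 17 bp
  28–38 → 11 bp
  39–53 → 15 bp
  54–67 → 14 bp
  68–93 → 26 bp
  94–133 → 40 bp
Sorted largest to smallest: 40, 26, 17, 15, 14, 11, 10 bp.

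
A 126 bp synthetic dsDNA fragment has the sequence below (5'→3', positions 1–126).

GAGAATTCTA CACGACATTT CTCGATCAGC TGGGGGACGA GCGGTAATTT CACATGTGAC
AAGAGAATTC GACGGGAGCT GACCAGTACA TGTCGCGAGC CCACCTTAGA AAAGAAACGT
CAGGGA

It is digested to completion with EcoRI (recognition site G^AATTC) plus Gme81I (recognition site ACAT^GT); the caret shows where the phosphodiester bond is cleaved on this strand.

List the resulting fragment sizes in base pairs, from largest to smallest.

52, 35, 26, 10, 3 bp

EcoRI sites (GAATTC) start at positions 3, 65.
EcoRI cuts after the first base of each site, so after positions 3, 65.
Gme81I sites (ACATGT) start at positions 52, 88.
Gme81I cuts after base 4 of each site, so after positions 55, 91.
Combined cut positions: 3, 55, 65, 91.
Linear molecule, 4 cuts → 5 fragments:
  1–3 → 3 bp
  4–55 → 52 bp
  56–65 → 10 bp
  66–91 → 26 bp
  92–126 → 35 bp
Sorted largest to smallest: 52, 35, 26, 10, 3 bp.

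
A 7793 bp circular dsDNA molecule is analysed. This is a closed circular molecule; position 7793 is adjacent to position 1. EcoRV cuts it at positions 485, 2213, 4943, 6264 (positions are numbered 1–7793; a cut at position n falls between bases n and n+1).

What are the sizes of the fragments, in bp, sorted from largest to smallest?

2730, 2014, 1728, 1321 bp

Circular molecule, 4 cuts → 4 fragments:
  2213 − 485 = 1728 bp
  4943 − 2213 = 2730 bp
  6264 − 4943 = 1321 bp
  wrap: 7793 − 6264 + 485 = 2014 bp
Sorted largest to smallest: 2730, 2014, 1728, 1321 bp.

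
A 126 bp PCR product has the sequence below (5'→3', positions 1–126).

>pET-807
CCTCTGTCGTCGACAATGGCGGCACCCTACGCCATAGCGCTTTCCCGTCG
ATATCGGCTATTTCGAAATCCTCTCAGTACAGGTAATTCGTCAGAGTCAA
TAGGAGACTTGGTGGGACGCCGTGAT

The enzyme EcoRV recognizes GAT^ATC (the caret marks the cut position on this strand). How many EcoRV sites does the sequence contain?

1

GATATC occurs starting at position 50.
EcoRV cuts at 1 site.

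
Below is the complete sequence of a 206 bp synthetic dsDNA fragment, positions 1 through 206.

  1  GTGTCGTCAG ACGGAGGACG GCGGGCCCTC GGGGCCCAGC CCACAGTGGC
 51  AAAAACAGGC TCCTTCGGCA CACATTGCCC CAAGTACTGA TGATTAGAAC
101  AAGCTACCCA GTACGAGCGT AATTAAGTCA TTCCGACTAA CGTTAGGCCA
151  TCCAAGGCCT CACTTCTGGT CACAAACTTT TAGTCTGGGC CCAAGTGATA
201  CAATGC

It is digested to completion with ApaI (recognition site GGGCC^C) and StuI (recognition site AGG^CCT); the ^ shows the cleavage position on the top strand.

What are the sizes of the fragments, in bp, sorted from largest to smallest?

121, 34, 27, 15, 9 bp

ApaI sites (GGGCCC) start at positions 23, 32, 187.
ApaI cuts after base 5 of each site (before the last base), so after positions 27, 36, 191.
The StuI site (AGGCCT) starts at position 155.
StuI cuts after base 3 of each site, so after position 157.
Combined cut positions: 27, 36, 157, 191.
Linear molecule, 4 cuts → 5 fragments:
  1–27 → 27 bp
  28–36 → 9 bp
  37–157 → 121 bp
  158–191 → 34 bp
  192–206 → 15 bp
Sorted largest to smallest: 121, 34, 27, 15, 9 bp.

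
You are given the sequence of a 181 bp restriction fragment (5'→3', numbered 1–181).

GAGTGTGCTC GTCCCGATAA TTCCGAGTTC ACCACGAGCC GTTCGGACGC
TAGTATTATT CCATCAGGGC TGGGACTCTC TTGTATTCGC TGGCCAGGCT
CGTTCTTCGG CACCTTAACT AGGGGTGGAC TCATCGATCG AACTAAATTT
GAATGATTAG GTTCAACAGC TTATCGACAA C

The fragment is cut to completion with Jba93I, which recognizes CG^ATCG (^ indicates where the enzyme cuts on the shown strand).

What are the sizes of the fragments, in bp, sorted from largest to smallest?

136, 45 bp

The Jba93I site (CGATCG) starts at position 135.
Jba93I cuts after base 2 of each site, so after position 136.
Linear molecule, 1 cut → 2 fragments:
  1–136 → 136 bp
  137–181 → 45 bp
Sorted largest to smallest: 136, 45 bp.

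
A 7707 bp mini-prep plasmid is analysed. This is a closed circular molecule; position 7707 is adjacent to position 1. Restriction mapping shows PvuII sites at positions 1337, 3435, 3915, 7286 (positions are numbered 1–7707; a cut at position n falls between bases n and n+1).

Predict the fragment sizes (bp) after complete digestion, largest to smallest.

Circular molecule, 4 cuts → 4 fragments:
  3435 − 1337 = 2098 bp
  3915 − 3435 = 480 bp
  7286 − 3915 = 3371 bp
  wrap: 7707 − 7286 + 1337 = 1758 bp
Sorted largest to smallest: 3371, 2098, 1758, 480 bp.

3371, 2098, 1758, 480 bp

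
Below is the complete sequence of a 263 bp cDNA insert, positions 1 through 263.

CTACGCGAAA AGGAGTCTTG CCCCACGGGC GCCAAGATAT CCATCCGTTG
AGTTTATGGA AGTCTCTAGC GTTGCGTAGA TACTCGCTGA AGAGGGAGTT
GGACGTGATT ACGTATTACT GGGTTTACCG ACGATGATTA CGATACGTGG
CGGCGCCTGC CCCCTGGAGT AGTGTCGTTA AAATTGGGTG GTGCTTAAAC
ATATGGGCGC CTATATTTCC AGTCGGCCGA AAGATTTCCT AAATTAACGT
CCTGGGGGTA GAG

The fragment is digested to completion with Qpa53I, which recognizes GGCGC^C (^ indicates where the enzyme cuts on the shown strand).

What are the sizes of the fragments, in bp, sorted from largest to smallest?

Qpa53I sites (GGCGCC) start at positions 28, 152, 206.
Qpa53I cuts after base 5 of each site (before the last base), so after positions 32, 156, 210.
Linear molecule, 3 cuts → 4 fragments:
  1–32 → 32 bp
  33–156 → 124 bp
  157–210 → 54 bp
  211–263 → 53 bp
Sorted largest to smallest: 124, 54, 53, 32 bp.

124, 54, 53, 32 bp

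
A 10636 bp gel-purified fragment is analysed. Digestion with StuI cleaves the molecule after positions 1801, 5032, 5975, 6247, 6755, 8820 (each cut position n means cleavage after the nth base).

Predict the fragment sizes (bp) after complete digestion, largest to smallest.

3231, 2065, 1816, 1801, 943, 508, 272 bp

Linear molecule, 6 cuts → 7 fragments:
  1801 − 0 = 1801 bp
  5032 − 1801 = 3231 bp
  5975 − 5032 = 943 bp
  6247 − 5975 = 272 bp
  6755 − 6247 = 508 bp
  8820 − 6755 = 2065 bp
  10636 − 8820 = 1816 bp
Sorted largest to smallest: 3231, 2065, 1816, 1801, 943, 508, 272 bp.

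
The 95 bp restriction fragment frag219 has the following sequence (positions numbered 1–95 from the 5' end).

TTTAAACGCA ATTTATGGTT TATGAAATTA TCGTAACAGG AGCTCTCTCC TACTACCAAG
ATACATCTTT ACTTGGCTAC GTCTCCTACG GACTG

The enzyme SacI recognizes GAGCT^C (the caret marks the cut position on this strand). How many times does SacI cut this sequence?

GAGCTC occurs starting at position 40.
SacI cuts at 1 site.

1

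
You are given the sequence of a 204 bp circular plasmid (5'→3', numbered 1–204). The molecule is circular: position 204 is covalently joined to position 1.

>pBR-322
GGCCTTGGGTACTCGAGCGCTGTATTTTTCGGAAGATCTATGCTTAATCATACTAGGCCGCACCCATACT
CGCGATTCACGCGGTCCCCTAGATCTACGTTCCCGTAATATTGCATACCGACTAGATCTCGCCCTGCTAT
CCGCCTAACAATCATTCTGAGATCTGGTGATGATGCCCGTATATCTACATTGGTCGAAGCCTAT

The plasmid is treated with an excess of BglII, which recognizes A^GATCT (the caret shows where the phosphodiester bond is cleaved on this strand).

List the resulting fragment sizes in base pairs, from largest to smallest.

BglII sites (AGATCT) start at positions 34, 91, 124, 160.
BglII cuts after the first base of each site, so after positions 34, 91, 124, 160.
Circular molecule, 4 cuts → 4 fragments:
  35–91 → 57 bp
  92–124 → 33 bp
  125–160 → 36 bp
  161–204 then 1–34 → 44 + 34 = 78 bp
Sorted largest to smallest: 78, 57, 36, 33 bp.

78, 57, 36, 33 bp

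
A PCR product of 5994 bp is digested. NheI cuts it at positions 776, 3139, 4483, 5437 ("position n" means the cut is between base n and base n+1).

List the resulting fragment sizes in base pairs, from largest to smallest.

Linear molecule, 4 cuts → 5 fragments:
  776 − 0 = 776 bp
  3139 − 776 = 2363 bp
  4483 − 3139 = 1344 bp
  5437 − 4483 = 954 bp
  5994 − 5437 = 557 bp
Sorted largest to smallest: 2363, 1344, 954, 776, 557 bp.

2363, 1344, 954, 776, 557 bp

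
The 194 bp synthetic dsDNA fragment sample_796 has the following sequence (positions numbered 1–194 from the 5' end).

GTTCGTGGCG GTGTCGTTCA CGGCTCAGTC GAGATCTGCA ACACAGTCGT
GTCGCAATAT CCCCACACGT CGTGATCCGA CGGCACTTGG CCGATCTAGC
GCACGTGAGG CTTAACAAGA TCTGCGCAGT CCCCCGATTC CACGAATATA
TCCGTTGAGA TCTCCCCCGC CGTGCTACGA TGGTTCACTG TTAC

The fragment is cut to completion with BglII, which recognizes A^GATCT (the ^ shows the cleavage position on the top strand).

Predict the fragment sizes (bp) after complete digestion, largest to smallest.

86, 40, 36, 32 bp

BglII sites (AGATCT) start at positions 32, 118, 158.
BglII cuts after the first base of each site, so after positions 32, 118, 158.
Linear molecule, 3 cuts → 4 fragments:
  1–32 → 32 bp
  33–118 → 86 bp
  119–158 → 40 bp
  159–194 → 36 bp
Sorted largest to smallest: 86, 40, 36, 32 bp.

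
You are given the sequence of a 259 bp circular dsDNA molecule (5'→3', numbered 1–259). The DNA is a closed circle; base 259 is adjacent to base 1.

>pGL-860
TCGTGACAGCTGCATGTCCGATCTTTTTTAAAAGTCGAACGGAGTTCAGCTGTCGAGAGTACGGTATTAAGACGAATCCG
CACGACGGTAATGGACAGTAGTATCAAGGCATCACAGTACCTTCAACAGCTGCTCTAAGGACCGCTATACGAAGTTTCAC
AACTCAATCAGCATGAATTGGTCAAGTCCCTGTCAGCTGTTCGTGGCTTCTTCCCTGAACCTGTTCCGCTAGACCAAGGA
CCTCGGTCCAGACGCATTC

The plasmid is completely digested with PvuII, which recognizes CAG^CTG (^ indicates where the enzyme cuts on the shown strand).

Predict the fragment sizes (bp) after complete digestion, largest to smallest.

80, 72, 67, 40 bp

PvuII sites (CAGCTG) start at positions 7, 47, 127, 194.
PvuII cuts after base 3 of each site, so after positions 9, 49, 129, 196.
Circular molecule, 4 cuts → 4 fragments:
  10–49 → 40 bp
  50–129 → 80 bp
  130–196 → 67 bp
  197–259 then 1–9 → 63 + 9 = 72 bp
Sorted largest to smallest: 80, 72, 67, 40 bp.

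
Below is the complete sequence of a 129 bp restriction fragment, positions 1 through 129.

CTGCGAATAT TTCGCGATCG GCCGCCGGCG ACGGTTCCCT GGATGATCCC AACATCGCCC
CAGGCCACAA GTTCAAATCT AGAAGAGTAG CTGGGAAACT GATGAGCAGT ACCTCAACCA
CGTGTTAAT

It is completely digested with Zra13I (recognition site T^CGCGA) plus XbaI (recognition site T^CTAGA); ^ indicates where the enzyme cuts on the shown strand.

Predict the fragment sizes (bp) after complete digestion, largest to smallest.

The Zra13I site (TCGCGA) starts at position 12.
Zra13I cuts after the first base of each site, so after position 12.
The XbaI site (TCTAGA) starts at position 78.
XbaI cuts after the first base of each site, so after position 78.
Combined cut positions: 12, 78.
Linear molecule, 2 cuts → 3 fragments:
  1–12 → 12 bp
  13–78 → 66 bp
  79–129 → 51 bp
Sorted largest to smallest: 66, 51, 12 bp.

66, 51, 12 bp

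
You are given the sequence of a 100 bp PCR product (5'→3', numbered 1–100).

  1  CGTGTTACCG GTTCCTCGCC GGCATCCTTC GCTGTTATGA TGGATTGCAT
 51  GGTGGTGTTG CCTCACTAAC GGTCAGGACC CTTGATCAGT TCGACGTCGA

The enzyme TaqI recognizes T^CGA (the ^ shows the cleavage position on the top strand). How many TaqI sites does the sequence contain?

TCGA occurs starting at positions 91, 97.
TaqI cuts at 2 sites.

2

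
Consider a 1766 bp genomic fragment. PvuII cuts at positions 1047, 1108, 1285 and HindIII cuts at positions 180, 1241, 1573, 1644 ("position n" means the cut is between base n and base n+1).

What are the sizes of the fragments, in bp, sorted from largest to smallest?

867, 288, 180, 133, 122, 71, 61, 44 bp

Combined cut positions (sorted): 180, 1047, 1108, 1241, 1285, 1573, 1644.
Linear molecule, 7 cuts → 8 fragments:
  180 − 0 = 180 bp
  1047 − 180 = 867 bp
  1108 − 1047 = 61 bp
  1241 − 1108 = 133 bp
  1285 − 1241 = 44 bp
  1573 − 1285 = 288 bp
  1644 − 1573 = 71 bp
  1766 − 1644 = 122 bp
Sorted largest to smallest: 867, 288, 180, 133, 122, 71, 61, 44 bp.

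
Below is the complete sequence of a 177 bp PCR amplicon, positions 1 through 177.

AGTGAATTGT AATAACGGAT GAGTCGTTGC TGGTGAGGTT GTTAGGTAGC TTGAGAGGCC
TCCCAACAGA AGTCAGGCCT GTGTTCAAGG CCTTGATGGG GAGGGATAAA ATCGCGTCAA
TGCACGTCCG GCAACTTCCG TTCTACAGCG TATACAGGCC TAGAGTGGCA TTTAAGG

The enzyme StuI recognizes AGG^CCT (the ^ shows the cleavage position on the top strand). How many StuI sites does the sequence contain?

AGGCCT occurs starting at positions 56, 75, 88, 156.
StuI cuts at 4 sites.

4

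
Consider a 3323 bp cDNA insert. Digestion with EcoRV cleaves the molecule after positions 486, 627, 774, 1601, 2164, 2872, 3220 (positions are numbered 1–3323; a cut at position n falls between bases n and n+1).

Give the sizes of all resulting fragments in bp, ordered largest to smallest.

Linear molecule, 7 cuts → 8 fragments:
  486 − 0 = 486 bp
  627 − 486 = 141 bp
  774 − 627 = 147 bp
  1601 − 774 = 827 bp
  2164 − 1601 = 563 bp
  2872 − 2164 = 708 bp
  3220 − 2872 = 348 bp
  3323 − 3220 = 103 bp
Sorted largest to smallest: 827, 708, 563, 486, 348, 147, 141, 103 bp.

827, 708, 563, 486, 348, 147, 141, 103 bp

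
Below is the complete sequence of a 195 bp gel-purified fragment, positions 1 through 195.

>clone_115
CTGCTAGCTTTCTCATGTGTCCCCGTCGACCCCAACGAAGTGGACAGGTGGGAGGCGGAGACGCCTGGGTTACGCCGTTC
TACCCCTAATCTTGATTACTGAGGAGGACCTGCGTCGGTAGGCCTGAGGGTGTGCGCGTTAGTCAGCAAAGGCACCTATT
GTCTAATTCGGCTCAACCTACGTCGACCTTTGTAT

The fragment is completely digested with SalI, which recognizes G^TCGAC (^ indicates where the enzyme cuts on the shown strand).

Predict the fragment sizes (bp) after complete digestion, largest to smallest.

SalI sites (GTCGAC) start at positions 25, 182.
SalI cuts after the first base of each site, so after positions 25, 182.
Linear molecule, 2 cuts → 3 fragments:
  1–25 → 25 bp
  26–182 → 157 bp
  183–195 → 13 bp
Sorted largest to smallest: 157, 25, 13 bp.

157, 25, 13 bp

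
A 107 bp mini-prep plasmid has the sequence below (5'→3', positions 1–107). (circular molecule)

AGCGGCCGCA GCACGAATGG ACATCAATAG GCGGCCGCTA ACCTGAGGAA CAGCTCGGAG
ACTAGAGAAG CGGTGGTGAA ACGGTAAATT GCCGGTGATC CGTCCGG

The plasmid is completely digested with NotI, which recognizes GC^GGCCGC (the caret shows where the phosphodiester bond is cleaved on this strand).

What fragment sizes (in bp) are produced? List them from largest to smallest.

78, 29 bp

NotI sites (GCGGCCGC) start at positions 2, 31.
NotI cuts after base 2 of each site, so after positions 3, 32.
Circular molecule, 2 cuts → 2 fragments:
  4–32 → 29 bp
  33–107 then 1–3 → 75 + 3 = 78 bp
Sorted largest to smallest: 78, 29 bp.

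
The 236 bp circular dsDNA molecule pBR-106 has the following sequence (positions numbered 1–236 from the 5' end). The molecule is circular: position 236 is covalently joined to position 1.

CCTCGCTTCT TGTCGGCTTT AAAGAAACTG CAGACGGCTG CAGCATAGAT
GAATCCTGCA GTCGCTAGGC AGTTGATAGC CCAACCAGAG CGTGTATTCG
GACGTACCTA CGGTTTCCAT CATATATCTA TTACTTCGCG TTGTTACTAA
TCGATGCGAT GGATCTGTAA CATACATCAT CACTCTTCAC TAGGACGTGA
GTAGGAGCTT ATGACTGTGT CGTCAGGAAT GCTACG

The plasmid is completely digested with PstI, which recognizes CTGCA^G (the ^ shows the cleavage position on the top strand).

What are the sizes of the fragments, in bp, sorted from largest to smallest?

PstI sites (CTGCAG) start at positions 28, 38, 56.
PstI cuts after base 5 of each site (before the last base), so after positions 32, 42, 60.
Circular molecule, 3 cuts → 3 fragments:
  33–42 → 10 bp
  43–60 → 18 bp
  61–236 then 1–32 → 176 + 32 = 208 bp
Sorted largest to smallest: 208, 18, 10 bp.

208, 18, 10 bp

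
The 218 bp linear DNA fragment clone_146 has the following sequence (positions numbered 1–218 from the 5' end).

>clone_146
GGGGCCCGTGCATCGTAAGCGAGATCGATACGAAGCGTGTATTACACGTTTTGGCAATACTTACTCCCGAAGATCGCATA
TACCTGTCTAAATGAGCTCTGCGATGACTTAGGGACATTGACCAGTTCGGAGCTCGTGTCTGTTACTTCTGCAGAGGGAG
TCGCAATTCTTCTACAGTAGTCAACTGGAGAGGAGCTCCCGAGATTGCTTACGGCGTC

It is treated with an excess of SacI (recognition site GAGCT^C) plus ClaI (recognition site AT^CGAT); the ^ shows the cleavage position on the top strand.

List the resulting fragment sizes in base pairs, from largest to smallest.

73, 63, 36, 25, 21 bp

SacI sites (GAGCTC) start at positions 94, 130, 193.
SacI cuts after base 5 of each site (before the last base), so after positions 98, 134, 197.
The ClaI site (ATCGAT) starts at position 24.
ClaI cuts after base 2 of each site, so after position 25.
Combined cut positions: 25, 98, 134, 197.
Linear molecule, 4 cuts → 5 fragments:
  1–25 → 25 bp
  26–98 → 73 bp
  99–134 → 36 bp
  135–197 → 63 bp
  198–218 → 21 bp
Sorted largest to smallest: 73, 63, 36, 25, 21 bp.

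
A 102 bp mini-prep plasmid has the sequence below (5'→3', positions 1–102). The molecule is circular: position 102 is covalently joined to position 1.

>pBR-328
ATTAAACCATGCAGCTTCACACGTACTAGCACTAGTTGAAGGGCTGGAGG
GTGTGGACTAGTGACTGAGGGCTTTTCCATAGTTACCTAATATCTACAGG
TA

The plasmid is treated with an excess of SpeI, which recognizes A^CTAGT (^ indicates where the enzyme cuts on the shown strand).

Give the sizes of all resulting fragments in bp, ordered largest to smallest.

SpeI sites (ACTAGT) start at positions 31, 57.
SpeI cuts after the first base of each site, so after positions 31, 57.
Circular molecule, 2 cuts → 2 fragments:
  32–57 → 26 bp
  58–102 then 1–31 → 45 + 31 = 76 bp
Sorted largest to smallest: 76, 26 bp.

76, 26 bp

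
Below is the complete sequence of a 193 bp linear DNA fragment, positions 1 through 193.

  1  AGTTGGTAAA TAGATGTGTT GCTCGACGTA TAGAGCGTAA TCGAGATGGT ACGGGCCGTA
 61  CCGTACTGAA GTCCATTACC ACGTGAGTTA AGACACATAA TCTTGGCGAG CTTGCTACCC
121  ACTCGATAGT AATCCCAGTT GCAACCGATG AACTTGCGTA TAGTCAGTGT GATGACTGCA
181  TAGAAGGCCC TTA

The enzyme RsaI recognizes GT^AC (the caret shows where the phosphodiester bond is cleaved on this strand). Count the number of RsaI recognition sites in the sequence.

3

GTAC occurs starting at positions 49, 58, 63.
RsaI cuts at 3 sites.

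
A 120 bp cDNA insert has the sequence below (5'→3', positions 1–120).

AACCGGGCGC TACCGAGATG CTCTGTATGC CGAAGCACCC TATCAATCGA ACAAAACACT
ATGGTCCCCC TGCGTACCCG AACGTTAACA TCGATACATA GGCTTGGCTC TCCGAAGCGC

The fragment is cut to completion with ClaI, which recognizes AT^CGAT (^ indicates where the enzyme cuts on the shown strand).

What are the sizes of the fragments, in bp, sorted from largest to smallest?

91, 29 bp

The ClaI site (ATCGAT) starts at position 90.
ClaI cuts after base 2 of each site, so after position 91.
Linear molecule, 1 cut → 2 fragments:
  1–91 → 91 bp
  92–120 → 29 bp
Sorted largest to smallest: 91, 29 bp.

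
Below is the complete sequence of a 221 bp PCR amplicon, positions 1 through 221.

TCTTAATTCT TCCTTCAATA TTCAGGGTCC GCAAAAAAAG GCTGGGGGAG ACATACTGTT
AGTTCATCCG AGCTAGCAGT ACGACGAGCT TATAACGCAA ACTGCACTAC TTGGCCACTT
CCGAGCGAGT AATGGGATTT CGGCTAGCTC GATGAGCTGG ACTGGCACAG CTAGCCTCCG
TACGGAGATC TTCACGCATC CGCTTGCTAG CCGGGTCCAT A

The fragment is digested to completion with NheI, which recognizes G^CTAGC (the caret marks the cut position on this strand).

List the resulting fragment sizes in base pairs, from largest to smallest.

72, 71, 36, 27, 15 bp

NheI sites (GCTAGC) start at positions 72, 143, 170, 206.
NheI cuts after the first base of each site, so after positions 72, 143, 170, 206.
Linear molecule, 4 cuts → 5 fragments:
  1–72 → 72 bp
  73–143 → 71 bp
  144–170 → 27 bp
  171–206 → 36 bp
  207–221 → 15 bp
Sorted largest to smallest: 72, 71, 36, 27, 15 bp.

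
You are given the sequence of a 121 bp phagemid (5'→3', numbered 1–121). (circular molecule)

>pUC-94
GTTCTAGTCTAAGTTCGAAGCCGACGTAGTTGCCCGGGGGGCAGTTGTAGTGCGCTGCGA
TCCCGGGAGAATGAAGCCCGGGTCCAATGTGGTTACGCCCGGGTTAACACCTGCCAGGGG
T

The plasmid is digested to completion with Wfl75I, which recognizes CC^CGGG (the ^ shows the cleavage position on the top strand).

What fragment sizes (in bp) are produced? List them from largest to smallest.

56, 29, 21, 15 bp

Wfl75I sites (CCCGGG) start at positions 33, 62, 77, 98.
Wfl75I cuts after base 2 of each site, so after positions 34, 63, 78, 99.
Circular molecule, 4 cuts → 4 fragments:
  35–63 → 29 bp
  64–78 → 15 bp
  79–99 → 21 bp
  100–121 then 1–34 → 22 + 34 = 56 bp
Sorted largest to smallest: 56, 29, 21, 15 bp.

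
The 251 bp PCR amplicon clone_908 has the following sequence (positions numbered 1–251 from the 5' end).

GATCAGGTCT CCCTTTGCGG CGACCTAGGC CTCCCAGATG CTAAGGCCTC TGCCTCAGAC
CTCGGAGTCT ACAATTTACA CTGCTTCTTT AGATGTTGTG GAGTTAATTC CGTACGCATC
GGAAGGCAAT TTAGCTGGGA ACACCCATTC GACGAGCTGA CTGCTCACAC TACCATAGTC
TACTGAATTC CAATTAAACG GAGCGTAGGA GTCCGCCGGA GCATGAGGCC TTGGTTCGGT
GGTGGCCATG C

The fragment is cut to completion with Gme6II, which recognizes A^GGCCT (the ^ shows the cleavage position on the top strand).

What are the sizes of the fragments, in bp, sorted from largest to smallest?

Gme6II sites (AGGCCT) start at positions 27, 44, 226.
Gme6II cuts after the first base of each site, so after positions 27, 44, 226.
Linear molecule, 3 cuts → 4 fragments:
  1–27 → 27 bp
  28–44 → 17 bp
  45–226 → 182 bp
  227–251 → 25 bp
Sorted largest to smallest: 182, 27, 25, 17 bp.

182, 27, 25, 17 bp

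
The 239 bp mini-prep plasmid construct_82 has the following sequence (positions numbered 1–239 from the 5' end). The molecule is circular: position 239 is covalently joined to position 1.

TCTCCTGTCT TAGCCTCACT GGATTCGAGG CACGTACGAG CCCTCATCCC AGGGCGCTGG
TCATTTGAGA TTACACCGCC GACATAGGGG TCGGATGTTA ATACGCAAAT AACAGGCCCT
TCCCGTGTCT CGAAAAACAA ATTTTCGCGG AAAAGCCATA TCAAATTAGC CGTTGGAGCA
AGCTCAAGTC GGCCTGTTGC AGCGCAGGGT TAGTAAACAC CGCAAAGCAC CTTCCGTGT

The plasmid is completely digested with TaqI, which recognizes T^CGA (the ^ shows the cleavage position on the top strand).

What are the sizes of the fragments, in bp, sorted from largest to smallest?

134, 105 bp

TaqI sites (TCGA) start at positions 25, 130.
TaqI cuts after the first base of each site, so after positions 25, 130.
Circular molecule, 2 cuts → 2 fragments:
  26–130 → 105 bp
  131–239 then 1–25 → 109 + 25 = 134 bp
Sorted largest to smallest: 134, 105 bp.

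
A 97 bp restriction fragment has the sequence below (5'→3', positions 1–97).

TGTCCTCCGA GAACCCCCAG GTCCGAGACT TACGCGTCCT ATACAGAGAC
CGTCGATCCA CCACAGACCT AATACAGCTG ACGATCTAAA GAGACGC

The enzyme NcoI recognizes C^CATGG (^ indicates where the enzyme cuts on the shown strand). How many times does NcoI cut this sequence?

No occurrence of CCATGG is present in the sequence.
NcoI does not cut: 0 sites.

0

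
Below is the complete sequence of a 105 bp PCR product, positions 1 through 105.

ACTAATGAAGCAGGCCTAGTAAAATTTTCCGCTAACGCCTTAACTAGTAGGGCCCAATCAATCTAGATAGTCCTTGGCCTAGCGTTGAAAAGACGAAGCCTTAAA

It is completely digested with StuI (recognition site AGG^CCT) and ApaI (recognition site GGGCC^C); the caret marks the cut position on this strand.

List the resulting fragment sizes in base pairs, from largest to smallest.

51, 40, 14 bp

The StuI site (AGGCCT) starts at position 12.
StuI cuts after base 3 of each site, so after position 14.
The ApaI site (GGGCCC) starts at position 50.
ApaI cuts after base 5 of each site (before the last base), so after position 54.
Combined cut positions: 14, 54.
Linear molecule, 2 cuts → 3 fragments:
  1–14 → 14 bp
  15–54 → 40 bp
  55–105 → 51 bp
Sorted largest to smallest: 51, 40, 14 bp.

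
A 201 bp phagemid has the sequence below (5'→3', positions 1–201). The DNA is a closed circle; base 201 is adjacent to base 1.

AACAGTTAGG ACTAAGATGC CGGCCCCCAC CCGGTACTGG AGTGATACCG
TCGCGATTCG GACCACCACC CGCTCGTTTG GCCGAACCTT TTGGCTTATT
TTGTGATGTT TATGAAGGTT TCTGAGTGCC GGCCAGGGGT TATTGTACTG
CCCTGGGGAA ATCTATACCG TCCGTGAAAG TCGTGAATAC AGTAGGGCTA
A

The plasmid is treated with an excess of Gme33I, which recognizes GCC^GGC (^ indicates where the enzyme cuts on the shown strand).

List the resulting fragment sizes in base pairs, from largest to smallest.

109, 92 bp

Gme33I sites (GCCGGC) start at positions 19, 128.
Gme33I cuts after base 3 of each site, so after positions 21, 130.
Circular molecule, 2 cuts → 2 fragments:
  22–130 → 109 bp
  131–201 then 1–21 → 71 + 21 = 92 bp
Sorted largest to smallest: 109, 92 bp.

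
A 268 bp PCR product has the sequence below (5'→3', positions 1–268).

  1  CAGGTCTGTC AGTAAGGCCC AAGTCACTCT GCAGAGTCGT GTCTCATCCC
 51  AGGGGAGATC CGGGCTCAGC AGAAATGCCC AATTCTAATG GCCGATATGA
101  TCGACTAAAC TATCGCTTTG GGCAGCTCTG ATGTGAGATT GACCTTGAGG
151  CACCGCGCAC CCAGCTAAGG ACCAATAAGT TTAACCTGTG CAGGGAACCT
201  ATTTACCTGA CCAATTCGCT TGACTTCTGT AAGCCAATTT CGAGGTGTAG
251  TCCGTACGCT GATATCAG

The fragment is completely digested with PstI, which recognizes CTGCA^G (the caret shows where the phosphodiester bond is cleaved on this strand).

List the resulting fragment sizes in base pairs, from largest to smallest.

235, 33 bp

The PstI site (CTGCAG) starts at position 29.
PstI cuts after base 5 of each site (before the last base), so after position 33.
Linear molecule, 1 cut → 2 fragments:
  1–33 → 33 bp
  34–268 → 235 bp
Sorted largest to smallest: 235, 33 bp.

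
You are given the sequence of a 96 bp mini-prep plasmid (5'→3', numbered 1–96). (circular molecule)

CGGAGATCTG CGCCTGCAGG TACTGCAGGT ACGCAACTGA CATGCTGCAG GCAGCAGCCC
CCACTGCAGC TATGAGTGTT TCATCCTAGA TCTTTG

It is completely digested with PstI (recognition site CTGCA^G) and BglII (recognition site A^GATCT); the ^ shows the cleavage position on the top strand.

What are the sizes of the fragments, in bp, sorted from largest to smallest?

PstI sites (CTGCAG) start at positions 14, 23, 45, 64.
PstI cuts after base 5 of each site (before the last base), so after positions 18, 27, 49, 68.
BglII sites (AGATCT) start at positions 4, 88.
BglII cuts after the first base of each site, so after positions 4, 88.
Combined cut positions: 4, 18, 27, 49, 68, 88.
Circular molecule, 6 cuts → 6 fragments:
  5–18 → 14 bp
  19–27 → 9 bp
  28–49 → 22 bp
  50–68 → 19 bp
  69–88 → 20 bp
  89–96 then 1–4 → 8 + 4 = 12 bp
Sorted largest to smallest: 22, 20, 19, 14, 12, 9 bp.

22, 20, 19, 14, 12, 9 bp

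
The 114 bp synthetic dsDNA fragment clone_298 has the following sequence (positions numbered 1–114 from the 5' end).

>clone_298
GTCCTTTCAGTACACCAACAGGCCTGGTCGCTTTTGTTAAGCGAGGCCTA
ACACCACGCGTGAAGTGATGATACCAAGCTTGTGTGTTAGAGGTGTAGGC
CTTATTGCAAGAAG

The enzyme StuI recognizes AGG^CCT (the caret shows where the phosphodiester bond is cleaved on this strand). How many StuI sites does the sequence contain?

AGGCCT occurs starting at positions 20, 44, 97.
StuI cuts at 3 sites.

3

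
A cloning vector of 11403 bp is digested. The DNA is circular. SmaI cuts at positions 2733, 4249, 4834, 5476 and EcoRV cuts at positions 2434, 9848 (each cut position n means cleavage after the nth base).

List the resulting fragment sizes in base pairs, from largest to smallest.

4372, 3989, 1516, 642, 585, 299 bp

Combined cut positions (sorted): 2434, 2733, 4249, 4834, 5476, 9848.
Circular molecule, 6 cuts → 6 fragments:
  2733 − 2434 = 299 bp
  4249 − 2733 = 1516 bp
  4834 − 4249 = 585 bp
  5476 − 4834 = 642 bp
  9848 − 5476 = 4372 bp
  wrap: 11403 − 9848 + 2434 = 3989 bp
Sorted largest to smallest: 4372, 3989, 1516, 642, 585, 299 bp.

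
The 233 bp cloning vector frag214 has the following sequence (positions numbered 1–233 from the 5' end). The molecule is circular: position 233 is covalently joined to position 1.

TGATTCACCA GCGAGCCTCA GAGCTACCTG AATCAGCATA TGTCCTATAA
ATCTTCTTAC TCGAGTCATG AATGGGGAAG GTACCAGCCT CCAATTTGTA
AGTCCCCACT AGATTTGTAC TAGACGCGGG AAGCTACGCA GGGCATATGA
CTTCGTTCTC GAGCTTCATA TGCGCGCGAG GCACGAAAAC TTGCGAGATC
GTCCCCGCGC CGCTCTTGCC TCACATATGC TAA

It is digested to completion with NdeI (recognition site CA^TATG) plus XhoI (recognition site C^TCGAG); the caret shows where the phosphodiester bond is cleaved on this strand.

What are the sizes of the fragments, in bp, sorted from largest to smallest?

NdeI sites (CATATG) start at positions 37, 144, 167, 224.
NdeI cuts after base 2 of each site, so after positions 38, 145, 168, 225.
XhoI sites (CTCGAG) start at positions 60, 158.
XhoI cuts after the first base of each site, so after positions 60, 158.
Combined cut positions: 38, 60, 145, 158, 168, 225.
Circular molecule, 6 cuts → 6 fragments:
  39–60 → 22 bp
  61–145 → 85 bp
  146–158 → 13 bp
  159–168 → 10 bp
  169–225 → 57 bp
  226–233 then 1–38 → 8 + 38 = 46 bp
Sorted largest to smallest: 85, 57, 46, 22, 13, 10 bp.

85, 57, 46, 22, 13, 10 bp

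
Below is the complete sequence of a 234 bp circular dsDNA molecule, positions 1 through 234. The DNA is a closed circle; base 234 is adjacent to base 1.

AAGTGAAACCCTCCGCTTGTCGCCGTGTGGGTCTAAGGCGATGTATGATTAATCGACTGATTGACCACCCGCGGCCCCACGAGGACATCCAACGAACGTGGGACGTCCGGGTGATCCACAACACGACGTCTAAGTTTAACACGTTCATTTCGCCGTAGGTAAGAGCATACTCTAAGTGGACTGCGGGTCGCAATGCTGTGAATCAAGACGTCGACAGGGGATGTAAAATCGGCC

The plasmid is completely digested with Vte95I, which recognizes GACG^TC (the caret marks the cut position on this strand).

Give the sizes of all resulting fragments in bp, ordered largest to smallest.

129, 82, 23 bp

Vte95I sites (GACGTC) start at positions 102, 125, 207.
Vte95I cuts after base 4 of each site, so after positions 105, 128, 210.
Circular molecule, 3 cuts → 3 fragments:
  106–128 → 23 bp
  129–210 → 82 bp
  211–234 then 1–105 → 24 + 105 = 129 bp
Sorted largest to smallest: 129, 82, 23 bp.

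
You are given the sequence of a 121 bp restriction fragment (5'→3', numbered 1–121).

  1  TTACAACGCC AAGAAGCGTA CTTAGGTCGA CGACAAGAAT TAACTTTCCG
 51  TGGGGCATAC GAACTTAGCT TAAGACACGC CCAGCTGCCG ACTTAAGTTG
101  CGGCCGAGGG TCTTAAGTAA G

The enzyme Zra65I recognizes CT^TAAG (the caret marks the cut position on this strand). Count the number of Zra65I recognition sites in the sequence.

CTTAAG occurs starting at positions 69, 92, 112.
Zra65I cuts at 3 sites.

3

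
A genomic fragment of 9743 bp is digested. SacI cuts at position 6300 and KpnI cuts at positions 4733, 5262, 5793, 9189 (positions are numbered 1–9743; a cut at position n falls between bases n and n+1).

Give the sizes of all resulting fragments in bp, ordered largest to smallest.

4733, 2889, 554, 531, 529, 507 bp

Combined cut positions (sorted): 4733, 5262, 5793, 6300, 9189.
Linear molecule, 5 cuts → 6 fragments:
  4733 − 0 = 4733 bp
  5262 − 4733 = 529 bp
  5793 − 5262 = 531 bp
  6300 − 5793 = 507 bp
  9189 − 6300 = 2889 bp
  9743 − 9189 = 554 bp
Sorted largest to smallest: 4733, 2889, 554, 531, 529, 507 bp.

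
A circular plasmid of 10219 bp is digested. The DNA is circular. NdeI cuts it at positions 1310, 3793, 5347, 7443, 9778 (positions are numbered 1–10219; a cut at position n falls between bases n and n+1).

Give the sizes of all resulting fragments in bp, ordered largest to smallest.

2483, 2335, 2096, 1751, 1554 bp

Circular molecule, 5 cuts → 5 fragments:
  3793 − 1310 = 2483 bp
  5347 − 3793 = 1554 bp
  7443 − 5347 = 2096 bp
  9778 − 7443 = 2335 bp
  wrap: 10219 − 9778 + 1310 = 1751 bp
Sorted largest to smallest: 2483, 2335, 2096, 1751, 1554 bp.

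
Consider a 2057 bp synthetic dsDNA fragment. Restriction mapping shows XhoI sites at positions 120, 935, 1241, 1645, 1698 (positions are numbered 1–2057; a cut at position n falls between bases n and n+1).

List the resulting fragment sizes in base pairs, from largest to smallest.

815, 404, 359, 306, 120, 53 bp

Linear molecule, 5 cuts → 6 fragments:
  120 − 0 = 120 bp
  935 − 120 = 815 bp
  1241 − 935 = 306 bp
  1645 − 1241 = 404 bp
  1698 − 1645 = 53 bp
  2057 − 1698 = 359 bp
Sorted largest to smallest: 815, 404, 359, 306, 120, 53 bp.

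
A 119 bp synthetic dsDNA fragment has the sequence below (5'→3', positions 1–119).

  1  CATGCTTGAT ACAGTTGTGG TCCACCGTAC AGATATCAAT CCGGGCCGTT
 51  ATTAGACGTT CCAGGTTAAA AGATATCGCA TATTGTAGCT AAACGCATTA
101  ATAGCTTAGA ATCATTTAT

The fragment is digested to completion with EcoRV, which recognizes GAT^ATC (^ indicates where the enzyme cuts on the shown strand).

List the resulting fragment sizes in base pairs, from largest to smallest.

EcoRV sites (GATATC) start at positions 32, 72.
EcoRV cuts after base 3 of each site, so after positions 34, 74.
Linear molecule, 2 cuts → 3 fragments:
  1–34 → 34 bp
  35–74 → 40 bp
  75–119 → 45 bp
Sorted largest to smallest: 45, 40, 34 bp.

45, 40, 34 bp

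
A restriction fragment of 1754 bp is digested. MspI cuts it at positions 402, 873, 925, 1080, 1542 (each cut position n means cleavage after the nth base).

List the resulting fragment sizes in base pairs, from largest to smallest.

471, 462, 402, 212, 155, 52 bp

Linear molecule, 5 cuts → 6 fragments:
  402 − 0 = 402 bp
  873 − 402 = 471 bp
  925 − 873 = 52 bp
  1080 − 925 = 155 bp
  1542 − 1080 = 462 bp
  1754 − 1542 = 212 bp
Sorted largest to smallest: 471, 462, 402, 212, 155, 52 bp.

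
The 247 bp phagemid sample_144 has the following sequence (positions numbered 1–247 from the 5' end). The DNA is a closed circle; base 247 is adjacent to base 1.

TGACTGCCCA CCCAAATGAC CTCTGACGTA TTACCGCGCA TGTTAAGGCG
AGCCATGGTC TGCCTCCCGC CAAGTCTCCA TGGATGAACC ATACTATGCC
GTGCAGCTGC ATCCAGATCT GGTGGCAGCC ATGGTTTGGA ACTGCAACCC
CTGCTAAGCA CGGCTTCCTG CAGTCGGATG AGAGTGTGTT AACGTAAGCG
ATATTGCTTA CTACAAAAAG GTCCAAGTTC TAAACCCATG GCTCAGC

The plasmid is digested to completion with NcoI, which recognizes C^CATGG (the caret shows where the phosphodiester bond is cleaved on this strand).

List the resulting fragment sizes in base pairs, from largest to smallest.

107, 64, 51, 25 bp

NcoI sites (CCATGG) start at positions 53, 78, 129, 236.
NcoI cuts after the first base of each site, so after positions 53, 78, 129, 236.
Circular molecule, 4 cuts → 4 fragments:
  54–78 → 25 bp
  79–129 → 51 bp
  130–236 → 107 bp
  237–247 then 1–53 → 11 + 53 = 64 bp
Sorted largest to smallest: 107, 64, 51, 25 bp.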